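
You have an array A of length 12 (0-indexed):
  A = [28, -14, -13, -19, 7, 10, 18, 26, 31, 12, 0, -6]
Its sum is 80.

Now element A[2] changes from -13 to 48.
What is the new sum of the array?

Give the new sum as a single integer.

Answer: 141

Derivation:
Old value at index 2: -13
New value at index 2: 48
Delta = 48 - -13 = 61
New sum = old_sum + delta = 80 + (61) = 141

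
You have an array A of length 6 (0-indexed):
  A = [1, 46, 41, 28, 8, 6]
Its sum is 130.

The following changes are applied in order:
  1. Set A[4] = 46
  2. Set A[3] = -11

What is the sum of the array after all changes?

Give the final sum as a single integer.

Answer: 129

Derivation:
Initial sum: 130
Change 1: A[4] 8 -> 46, delta = 38, sum = 168
Change 2: A[3] 28 -> -11, delta = -39, sum = 129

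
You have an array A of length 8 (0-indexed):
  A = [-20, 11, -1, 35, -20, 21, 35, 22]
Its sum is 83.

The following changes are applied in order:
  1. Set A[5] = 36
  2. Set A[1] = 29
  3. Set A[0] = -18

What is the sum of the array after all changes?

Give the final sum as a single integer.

Answer: 118

Derivation:
Initial sum: 83
Change 1: A[5] 21 -> 36, delta = 15, sum = 98
Change 2: A[1] 11 -> 29, delta = 18, sum = 116
Change 3: A[0] -20 -> -18, delta = 2, sum = 118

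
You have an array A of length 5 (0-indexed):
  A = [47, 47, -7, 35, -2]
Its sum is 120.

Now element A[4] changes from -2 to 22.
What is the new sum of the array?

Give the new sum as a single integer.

Old value at index 4: -2
New value at index 4: 22
Delta = 22 - -2 = 24
New sum = old_sum + delta = 120 + (24) = 144

Answer: 144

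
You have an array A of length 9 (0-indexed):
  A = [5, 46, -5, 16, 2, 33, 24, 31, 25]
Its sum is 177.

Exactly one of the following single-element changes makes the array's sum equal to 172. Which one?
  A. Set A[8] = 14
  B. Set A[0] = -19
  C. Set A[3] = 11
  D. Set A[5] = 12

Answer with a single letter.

Option A: A[8] 25->14, delta=-11, new_sum=177+(-11)=166
Option B: A[0] 5->-19, delta=-24, new_sum=177+(-24)=153
Option C: A[3] 16->11, delta=-5, new_sum=177+(-5)=172 <-- matches target
Option D: A[5] 33->12, delta=-21, new_sum=177+(-21)=156

Answer: C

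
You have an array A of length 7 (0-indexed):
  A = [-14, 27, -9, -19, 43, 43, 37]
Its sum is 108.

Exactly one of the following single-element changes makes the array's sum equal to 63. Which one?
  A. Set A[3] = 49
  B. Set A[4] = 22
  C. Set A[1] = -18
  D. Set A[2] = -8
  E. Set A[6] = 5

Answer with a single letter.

Option A: A[3] -19->49, delta=68, new_sum=108+(68)=176
Option B: A[4] 43->22, delta=-21, new_sum=108+(-21)=87
Option C: A[1] 27->-18, delta=-45, new_sum=108+(-45)=63 <-- matches target
Option D: A[2] -9->-8, delta=1, new_sum=108+(1)=109
Option E: A[6] 37->5, delta=-32, new_sum=108+(-32)=76

Answer: C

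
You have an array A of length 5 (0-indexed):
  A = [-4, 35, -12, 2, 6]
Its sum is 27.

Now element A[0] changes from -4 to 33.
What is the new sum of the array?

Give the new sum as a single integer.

Answer: 64

Derivation:
Old value at index 0: -4
New value at index 0: 33
Delta = 33 - -4 = 37
New sum = old_sum + delta = 27 + (37) = 64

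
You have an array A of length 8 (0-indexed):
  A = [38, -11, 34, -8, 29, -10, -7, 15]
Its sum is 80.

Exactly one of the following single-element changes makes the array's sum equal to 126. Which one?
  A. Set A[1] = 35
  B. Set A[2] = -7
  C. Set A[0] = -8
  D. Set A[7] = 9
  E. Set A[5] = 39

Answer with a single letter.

Answer: A

Derivation:
Option A: A[1] -11->35, delta=46, new_sum=80+(46)=126 <-- matches target
Option B: A[2] 34->-7, delta=-41, new_sum=80+(-41)=39
Option C: A[0] 38->-8, delta=-46, new_sum=80+(-46)=34
Option D: A[7] 15->9, delta=-6, new_sum=80+(-6)=74
Option E: A[5] -10->39, delta=49, new_sum=80+(49)=129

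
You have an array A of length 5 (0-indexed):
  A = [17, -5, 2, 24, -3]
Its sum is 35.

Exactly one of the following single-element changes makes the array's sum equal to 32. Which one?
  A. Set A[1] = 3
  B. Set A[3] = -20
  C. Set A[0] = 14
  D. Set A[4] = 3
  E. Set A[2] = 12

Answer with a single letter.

Answer: C

Derivation:
Option A: A[1] -5->3, delta=8, new_sum=35+(8)=43
Option B: A[3] 24->-20, delta=-44, new_sum=35+(-44)=-9
Option C: A[0] 17->14, delta=-3, new_sum=35+(-3)=32 <-- matches target
Option D: A[4] -3->3, delta=6, new_sum=35+(6)=41
Option E: A[2] 2->12, delta=10, new_sum=35+(10)=45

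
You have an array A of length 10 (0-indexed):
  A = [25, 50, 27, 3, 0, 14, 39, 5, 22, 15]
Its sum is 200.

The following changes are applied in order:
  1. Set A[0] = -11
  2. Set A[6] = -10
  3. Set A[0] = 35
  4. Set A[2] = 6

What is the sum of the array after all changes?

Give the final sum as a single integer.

Answer: 140

Derivation:
Initial sum: 200
Change 1: A[0] 25 -> -11, delta = -36, sum = 164
Change 2: A[6] 39 -> -10, delta = -49, sum = 115
Change 3: A[0] -11 -> 35, delta = 46, sum = 161
Change 4: A[2] 27 -> 6, delta = -21, sum = 140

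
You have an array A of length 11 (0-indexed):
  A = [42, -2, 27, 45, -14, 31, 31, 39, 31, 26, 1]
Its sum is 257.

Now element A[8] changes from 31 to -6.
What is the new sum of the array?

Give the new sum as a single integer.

Answer: 220

Derivation:
Old value at index 8: 31
New value at index 8: -6
Delta = -6 - 31 = -37
New sum = old_sum + delta = 257 + (-37) = 220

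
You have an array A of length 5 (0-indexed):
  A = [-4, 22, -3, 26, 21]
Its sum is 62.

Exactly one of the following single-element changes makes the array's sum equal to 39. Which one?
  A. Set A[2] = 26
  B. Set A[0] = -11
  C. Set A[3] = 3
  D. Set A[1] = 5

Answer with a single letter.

Option A: A[2] -3->26, delta=29, new_sum=62+(29)=91
Option B: A[0] -4->-11, delta=-7, new_sum=62+(-7)=55
Option C: A[3] 26->3, delta=-23, new_sum=62+(-23)=39 <-- matches target
Option D: A[1] 22->5, delta=-17, new_sum=62+(-17)=45

Answer: C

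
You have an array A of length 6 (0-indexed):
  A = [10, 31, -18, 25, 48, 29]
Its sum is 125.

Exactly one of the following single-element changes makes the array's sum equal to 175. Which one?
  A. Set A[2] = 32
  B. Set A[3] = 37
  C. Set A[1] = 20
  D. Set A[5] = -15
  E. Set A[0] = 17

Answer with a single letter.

Option A: A[2] -18->32, delta=50, new_sum=125+(50)=175 <-- matches target
Option B: A[3] 25->37, delta=12, new_sum=125+(12)=137
Option C: A[1] 31->20, delta=-11, new_sum=125+(-11)=114
Option D: A[5] 29->-15, delta=-44, new_sum=125+(-44)=81
Option E: A[0] 10->17, delta=7, new_sum=125+(7)=132

Answer: A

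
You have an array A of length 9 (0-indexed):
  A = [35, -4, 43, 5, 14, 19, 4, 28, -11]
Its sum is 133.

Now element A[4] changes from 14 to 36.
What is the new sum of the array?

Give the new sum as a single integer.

Answer: 155

Derivation:
Old value at index 4: 14
New value at index 4: 36
Delta = 36 - 14 = 22
New sum = old_sum + delta = 133 + (22) = 155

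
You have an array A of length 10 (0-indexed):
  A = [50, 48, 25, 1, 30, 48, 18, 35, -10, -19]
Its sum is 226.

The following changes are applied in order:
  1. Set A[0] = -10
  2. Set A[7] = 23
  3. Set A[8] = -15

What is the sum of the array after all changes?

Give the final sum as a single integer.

Answer: 149

Derivation:
Initial sum: 226
Change 1: A[0] 50 -> -10, delta = -60, sum = 166
Change 2: A[7] 35 -> 23, delta = -12, sum = 154
Change 3: A[8] -10 -> -15, delta = -5, sum = 149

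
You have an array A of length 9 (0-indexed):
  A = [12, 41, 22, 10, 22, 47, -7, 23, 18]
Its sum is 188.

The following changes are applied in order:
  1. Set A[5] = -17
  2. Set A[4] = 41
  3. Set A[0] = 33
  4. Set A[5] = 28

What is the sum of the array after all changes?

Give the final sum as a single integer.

Answer: 209

Derivation:
Initial sum: 188
Change 1: A[5] 47 -> -17, delta = -64, sum = 124
Change 2: A[4] 22 -> 41, delta = 19, sum = 143
Change 3: A[0] 12 -> 33, delta = 21, sum = 164
Change 4: A[5] -17 -> 28, delta = 45, sum = 209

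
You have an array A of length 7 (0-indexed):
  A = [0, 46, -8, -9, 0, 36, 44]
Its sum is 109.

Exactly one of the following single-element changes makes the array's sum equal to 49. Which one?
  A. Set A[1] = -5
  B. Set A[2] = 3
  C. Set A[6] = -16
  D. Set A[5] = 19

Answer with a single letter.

Answer: C

Derivation:
Option A: A[1] 46->-5, delta=-51, new_sum=109+(-51)=58
Option B: A[2] -8->3, delta=11, new_sum=109+(11)=120
Option C: A[6] 44->-16, delta=-60, new_sum=109+(-60)=49 <-- matches target
Option D: A[5] 36->19, delta=-17, new_sum=109+(-17)=92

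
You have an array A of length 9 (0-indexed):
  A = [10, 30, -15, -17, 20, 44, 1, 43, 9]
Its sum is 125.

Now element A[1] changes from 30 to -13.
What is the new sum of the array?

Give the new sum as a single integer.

Old value at index 1: 30
New value at index 1: -13
Delta = -13 - 30 = -43
New sum = old_sum + delta = 125 + (-43) = 82

Answer: 82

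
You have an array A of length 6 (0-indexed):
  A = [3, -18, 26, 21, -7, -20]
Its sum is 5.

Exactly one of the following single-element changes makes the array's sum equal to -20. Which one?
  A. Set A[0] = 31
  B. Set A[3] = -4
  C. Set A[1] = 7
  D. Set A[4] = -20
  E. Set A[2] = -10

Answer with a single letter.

Answer: B

Derivation:
Option A: A[0] 3->31, delta=28, new_sum=5+(28)=33
Option B: A[3] 21->-4, delta=-25, new_sum=5+(-25)=-20 <-- matches target
Option C: A[1] -18->7, delta=25, new_sum=5+(25)=30
Option D: A[4] -7->-20, delta=-13, new_sum=5+(-13)=-8
Option E: A[2] 26->-10, delta=-36, new_sum=5+(-36)=-31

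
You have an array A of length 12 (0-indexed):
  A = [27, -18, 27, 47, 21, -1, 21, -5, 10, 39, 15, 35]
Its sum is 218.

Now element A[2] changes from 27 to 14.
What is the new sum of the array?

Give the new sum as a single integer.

Old value at index 2: 27
New value at index 2: 14
Delta = 14 - 27 = -13
New sum = old_sum + delta = 218 + (-13) = 205

Answer: 205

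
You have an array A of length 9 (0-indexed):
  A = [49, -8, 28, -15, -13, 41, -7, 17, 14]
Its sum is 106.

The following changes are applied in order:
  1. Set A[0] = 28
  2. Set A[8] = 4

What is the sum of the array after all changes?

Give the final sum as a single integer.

Initial sum: 106
Change 1: A[0] 49 -> 28, delta = -21, sum = 85
Change 2: A[8] 14 -> 4, delta = -10, sum = 75

Answer: 75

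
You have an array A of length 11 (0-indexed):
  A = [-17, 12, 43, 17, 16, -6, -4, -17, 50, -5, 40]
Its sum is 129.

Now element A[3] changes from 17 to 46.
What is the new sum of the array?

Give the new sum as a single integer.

Answer: 158

Derivation:
Old value at index 3: 17
New value at index 3: 46
Delta = 46 - 17 = 29
New sum = old_sum + delta = 129 + (29) = 158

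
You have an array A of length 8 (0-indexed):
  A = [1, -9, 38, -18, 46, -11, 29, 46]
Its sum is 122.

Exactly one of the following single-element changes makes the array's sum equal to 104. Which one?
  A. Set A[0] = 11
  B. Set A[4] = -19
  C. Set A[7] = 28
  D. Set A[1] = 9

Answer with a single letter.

Answer: C

Derivation:
Option A: A[0] 1->11, delta=10, new_sum=122+(10)=132
Option B: A[4] 46->-19, delta=-65, new_sum=122+(-65)=57
Option C: A[7] 46->28, delta=-18, new_sum=122+(-18)=104 <-- matches target
Option D: A[1] -9->9, delta=18, new_sum=122+(18)=140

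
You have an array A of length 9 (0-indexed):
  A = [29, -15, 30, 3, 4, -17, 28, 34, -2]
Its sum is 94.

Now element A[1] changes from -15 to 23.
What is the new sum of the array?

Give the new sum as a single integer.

Old value at index 1: -15
New value at index 1: 23
Delta = 23 - -15 = 38
New sum = old_sum + delta = 94 + (38) = 132

Answer: 132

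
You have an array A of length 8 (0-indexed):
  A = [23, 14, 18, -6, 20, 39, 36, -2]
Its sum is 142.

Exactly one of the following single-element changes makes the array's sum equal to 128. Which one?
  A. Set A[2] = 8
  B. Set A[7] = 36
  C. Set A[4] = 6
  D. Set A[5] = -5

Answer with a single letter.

Option A: A[2] 18->8, delta=-10, new_sum=142+(-10)=132
Option B: A[7] -2->36, delta=38, new_sum=142+(38)=180
Option C: A[4] 20->6, delta=-14, new_sum=142+(-14)=128 <-- matches target
Option D: A[5] 39->-5, delta=-44, new_sum=142+(-44)=98

Answer: C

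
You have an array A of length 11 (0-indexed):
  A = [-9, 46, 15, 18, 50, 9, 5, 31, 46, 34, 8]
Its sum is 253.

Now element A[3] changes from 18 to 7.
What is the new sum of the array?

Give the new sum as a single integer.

Answer: 242

Derivation:
Old value at index 3: 18
New value at index 3: 7
Delta = 7 - 18 = -11
New sum = old_sum + delta = 253 + (-11) = 242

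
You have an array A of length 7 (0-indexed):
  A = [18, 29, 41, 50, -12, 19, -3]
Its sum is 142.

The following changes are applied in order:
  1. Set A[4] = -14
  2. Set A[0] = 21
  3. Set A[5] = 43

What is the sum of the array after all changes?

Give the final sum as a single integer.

Initial sum: 142
Change 1: A[4] -12 -> -14, delta = -2, sum = 140
Change 2: A[0] 18 -> 21, delta = 3, sum = 143
Change 3: A[5] 19 -> 43, delta = 24, sum = 167

Answer: 167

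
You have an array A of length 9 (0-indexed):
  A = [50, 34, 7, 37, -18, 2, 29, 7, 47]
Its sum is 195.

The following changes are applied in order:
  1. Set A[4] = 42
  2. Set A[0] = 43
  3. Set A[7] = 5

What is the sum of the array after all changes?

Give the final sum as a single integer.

Answer: 246

Derivation:
Initial sum: 195
Change 1: A[4] -18 -> 42, delta = 60, sum = 255
Change 2: A[0] 50 -> 43, delta = -7, sum = 248
Change 3: A[7] 7 -> 5, delta = -2, sum = 246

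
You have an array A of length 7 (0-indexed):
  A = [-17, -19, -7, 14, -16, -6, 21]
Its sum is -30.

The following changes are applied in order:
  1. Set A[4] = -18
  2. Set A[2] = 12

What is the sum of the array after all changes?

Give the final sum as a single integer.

Answer: -13

Derivation:
Initial sum: -30
Change 1: A[4] -16 -> -18, delta = -2, sum = -32
Change 2: A[2] -7 -> 12, delta = 19, sum = -13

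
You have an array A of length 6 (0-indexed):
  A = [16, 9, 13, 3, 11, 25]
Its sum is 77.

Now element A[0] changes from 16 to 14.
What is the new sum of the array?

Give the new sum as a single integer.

Old value at index 0: 16
New value at index 0: 14
Delta = 14 - 16 = -2
New sum = old_sum + delta = 77 + (-2) = 75

Answer: 75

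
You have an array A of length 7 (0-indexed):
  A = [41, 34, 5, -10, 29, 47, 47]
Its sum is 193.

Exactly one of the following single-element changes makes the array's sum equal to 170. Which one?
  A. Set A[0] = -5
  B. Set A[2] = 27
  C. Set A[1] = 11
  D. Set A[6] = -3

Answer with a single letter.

Answer: C

Derivation:
Option A: A[0] 41->-5, delta=-46, new_sum=193+(-46)=147
Option B: A[2] 5->27, delta=22, new_sum=193+(22)=215
Option C: A[1] 34->11, delta=-23, new_sum=193+(-23)=170 <-- matches target
Option D: A[6] 47->-3, delta=-50, new_sum=193+(-50)=143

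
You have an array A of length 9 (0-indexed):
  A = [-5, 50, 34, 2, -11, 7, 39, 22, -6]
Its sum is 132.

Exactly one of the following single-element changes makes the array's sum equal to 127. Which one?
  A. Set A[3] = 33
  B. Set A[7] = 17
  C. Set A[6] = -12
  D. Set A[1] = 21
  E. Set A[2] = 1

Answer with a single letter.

Answer: B

Derivation:
Option A: A[3] 2->33, delta=31, new_sum=132+(31)=163
Option B: A[7] 22->17, delta=-5, new_sum=132+(-5)=127 <-- matches target
Option C: A[6] 39->-12, delta=-51, new_sum=132+(-51)=81
Option D: A[1] 50->21, delta=-29, new_sum=132+(-29)=103
Option E: A[2] 34->1, delta=-33, new_sum=132+(-33)=99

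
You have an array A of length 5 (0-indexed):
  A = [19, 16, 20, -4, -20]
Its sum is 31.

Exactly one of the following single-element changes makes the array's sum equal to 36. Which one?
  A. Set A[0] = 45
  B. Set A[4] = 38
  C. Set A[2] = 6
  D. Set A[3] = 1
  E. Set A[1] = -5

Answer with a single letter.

Option A: A[0] 19->45, delta=26, new_sum=31+(26)=57
Option B: A[4] -20->38, delta=58, new_sum=31+(58)=89
Option C: A[2] 20->6, delta=-14, new_sum=31+(-14)=17
Option D: A[3] -4->1, delta=5, new_sum=31+(5)=36 <-- matches target
Option E: A[1] 16->-5, delta=-21, new_sum=31+(-21)=10

Answer: D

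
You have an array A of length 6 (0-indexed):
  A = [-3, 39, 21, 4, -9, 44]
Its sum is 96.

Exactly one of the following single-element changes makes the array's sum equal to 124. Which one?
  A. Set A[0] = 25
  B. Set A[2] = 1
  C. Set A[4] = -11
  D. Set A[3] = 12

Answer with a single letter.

Option A: A[0] -3->25, delta=28, new_sum=96+(28)=124 <-- matches target
Option B: A[2] 21->1, delta=-20, new_sum=96+(-20)=76
Option C: A[4] -9->-11, delta=-2, new_sum=96+(-2)=94
Option D: A[3] 4->12, delta=8, new_sum=96+(8)=104

Answer: A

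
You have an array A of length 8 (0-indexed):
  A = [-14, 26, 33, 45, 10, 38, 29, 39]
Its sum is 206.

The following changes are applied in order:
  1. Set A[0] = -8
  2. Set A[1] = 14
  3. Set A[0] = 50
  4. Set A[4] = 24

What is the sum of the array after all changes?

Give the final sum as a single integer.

Initial sum: 206
Change 1: A[0] -14 -> -8, delta = 6, sum = 212
Change 2: A[1] 26 -> 14, delta = -12, sum = 200
Change 3: A[0] -8 -> 50, delta = 58, sum = 258
Change 4: A[4] 10 -> 24, delta = 14, sum = 272

Answer: 272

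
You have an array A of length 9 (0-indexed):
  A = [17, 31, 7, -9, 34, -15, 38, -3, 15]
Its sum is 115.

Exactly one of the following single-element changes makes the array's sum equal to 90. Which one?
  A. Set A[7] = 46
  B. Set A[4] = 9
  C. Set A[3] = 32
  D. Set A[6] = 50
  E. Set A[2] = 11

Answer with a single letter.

Option A: A[7] -3->46, delta=49, new_sum=115+(49)=164
Option B: A[4] 34->9, delta=-25, new_sum=115+(-25)=90 <-- matches target
Option C: A[3] -9->32, delta=41, new_sum=115+(41)=156
Option D: A[6] 38->50, delta=12, new_sum=115+(12)=127
Option E: A[2] 7->11, delta=4, new_sum=115+(4)=119

Answer: B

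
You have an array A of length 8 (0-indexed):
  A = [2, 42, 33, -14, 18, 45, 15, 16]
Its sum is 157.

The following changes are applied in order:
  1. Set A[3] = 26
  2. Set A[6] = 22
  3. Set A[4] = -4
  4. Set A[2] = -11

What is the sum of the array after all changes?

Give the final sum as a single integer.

Answer: 138

Derivation:
Initial sum: 157
Change 1: A[3] -14 -> 26, delta = 40, sum = 197
Change 2: A[6] 15 -> 22, delta = 7, sum = 204
Change 3: A[4] 18 -> -4, delta = -22, sum = 182
Change 4: A[2] 33 -> -11, delta = -44, sum = 138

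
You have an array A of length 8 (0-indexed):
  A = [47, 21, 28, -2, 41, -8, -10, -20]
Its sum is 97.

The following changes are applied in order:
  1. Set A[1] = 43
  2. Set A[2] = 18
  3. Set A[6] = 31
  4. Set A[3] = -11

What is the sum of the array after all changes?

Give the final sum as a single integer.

Answer: 141

Derivation:
Initial sum: 97
Change 1: A[1] 21 -> 43, delta = 22, sum = 119
Change 2: A[2] 28 -> 18, delta = -10, sum = 109
Change 3: A[6] -10 -> 31, delta = 41, sum = 150
Change 4: A[3] -2 -> -11, delta = -9, sum = 141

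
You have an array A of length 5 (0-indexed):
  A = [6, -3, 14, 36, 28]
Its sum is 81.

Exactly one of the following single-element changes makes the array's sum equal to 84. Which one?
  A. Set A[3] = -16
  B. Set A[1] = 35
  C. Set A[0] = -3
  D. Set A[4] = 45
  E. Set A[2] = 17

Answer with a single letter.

Option A: A[3] 36->-16, delta=-52, new_sum=81+(-52)=29
Option B: A[1] -3->35, delta=38, new_sum=81+(38)=119
Option C: A[0] 6->-3, delta=-9, new_sum=81+(-9)=72
Option D: A[4] 28->45, delta=17, new_sum=81+(17)=98
Option E: A[2] 14->17, delta=3, new_sum=81+(3)=84 <-- matches target

Answer: E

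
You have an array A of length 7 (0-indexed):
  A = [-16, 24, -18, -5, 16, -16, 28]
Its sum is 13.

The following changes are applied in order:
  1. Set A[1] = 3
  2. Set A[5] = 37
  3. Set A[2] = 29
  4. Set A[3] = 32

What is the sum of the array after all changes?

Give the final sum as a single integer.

Initial sum: 13
Change 1: A[1] 24 -> 3, delta = -21, sum = -8
Change 2: A[5] -16 -> 37, delta = 53, sum = 45
Change 3: A[2] -18 -> 29, delta = 47, sum = 92
Change 4: A[3] -5 -> 32, delta = 37, sum = 129

Answer: 129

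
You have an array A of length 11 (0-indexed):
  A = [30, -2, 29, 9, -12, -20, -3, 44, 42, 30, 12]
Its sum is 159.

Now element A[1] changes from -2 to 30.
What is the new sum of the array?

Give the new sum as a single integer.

Answer: 191

Derivation:
Old value at index 1: -2
New value at index 1: 30
Delta = 30 - -2 = 32
New sum = old_sum + delta = 159 + (32) = 191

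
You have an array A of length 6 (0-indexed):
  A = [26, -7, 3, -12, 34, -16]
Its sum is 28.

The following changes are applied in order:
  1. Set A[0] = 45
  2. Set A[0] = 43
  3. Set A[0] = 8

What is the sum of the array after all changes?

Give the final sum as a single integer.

Initial sum: 28
Change 1: A[0] 26 -> 45, delta = 19, sum = 47
Change 2: A[0] 45 -> 43, delta = -2, sum = 45
Change 3: A[0] 43 -> 8, delta = -35, sum = 10

Answer: 10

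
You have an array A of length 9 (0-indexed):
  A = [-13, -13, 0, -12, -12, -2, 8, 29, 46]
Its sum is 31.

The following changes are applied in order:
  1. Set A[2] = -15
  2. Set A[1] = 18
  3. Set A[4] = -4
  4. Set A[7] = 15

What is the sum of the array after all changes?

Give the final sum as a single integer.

Initial sum: 31
Change 1: A[2] 0 -> -15, delta = -15, sum = 16
Change 2: A[1] -13 -> 18, delta = 31, sum = 47
Change 3: A[4] -12 -> -4, delta = 8, sum = 55
Change 4: A[7] 29 -> 15, delta = -14, sum = 41

Answer: 41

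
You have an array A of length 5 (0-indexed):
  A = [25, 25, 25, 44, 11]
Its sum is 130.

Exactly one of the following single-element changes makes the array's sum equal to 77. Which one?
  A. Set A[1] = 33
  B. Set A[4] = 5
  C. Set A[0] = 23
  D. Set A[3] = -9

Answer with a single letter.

Option A: A[1] 25->33, delta=8, new_sum=130+(8)=138
Option B: A[4] 11->5, delta=-6, new_sum=130+(-6)=124
Option C: A[0] 25->23, delta=-2, new_sum=130+(-2)=128
Option D: A[3] 44->-9, delta=-53, new_sum=130+(-53)=77 <-- matches target

Answer: D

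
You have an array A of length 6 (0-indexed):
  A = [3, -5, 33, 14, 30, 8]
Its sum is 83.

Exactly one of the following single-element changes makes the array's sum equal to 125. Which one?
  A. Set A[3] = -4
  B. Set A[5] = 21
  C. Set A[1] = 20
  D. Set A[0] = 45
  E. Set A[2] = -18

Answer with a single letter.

Option A: A[3] 14->-4, delta=-18, new_sum=83+(-18)=65
Option B: A[5] 8->21, delta=13, new_sum=83+(13)=96
Option C: A[1] -5->20, delta=25, new_sum=83+(25)=108
Option D: A[0] 3->45, delta=42, new_sum=83+(42)=125 <-- matches target
Option E: A[2] 33->-18, delta=-51, new_sum=83+(-51)=32

Answer: D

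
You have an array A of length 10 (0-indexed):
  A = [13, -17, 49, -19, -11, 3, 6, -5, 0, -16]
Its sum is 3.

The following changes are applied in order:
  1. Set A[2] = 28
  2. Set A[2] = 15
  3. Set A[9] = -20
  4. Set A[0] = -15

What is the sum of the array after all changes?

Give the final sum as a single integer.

Answer: -63

Derivation:
Initial sum: 3
Change 1: A[2] 49 -> 28, delta = -21, sum = -18
Change 2: A[2] 28 -> 15, delta = -13, sum = -31
Change 3: A[9] -16 -> -20, delta = -4, sum = -35
Change 4: A[0] 13 -> -15, delta = -28, sum = -63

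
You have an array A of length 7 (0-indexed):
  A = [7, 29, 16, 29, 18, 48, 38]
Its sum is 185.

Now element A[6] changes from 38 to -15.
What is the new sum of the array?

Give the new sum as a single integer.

Old value at index 6: 38
New value at index 6: -15
Delta = -15 - 38 = -53
New sum = old_sum + delta = 185 + (-53) = 132

Answer: 132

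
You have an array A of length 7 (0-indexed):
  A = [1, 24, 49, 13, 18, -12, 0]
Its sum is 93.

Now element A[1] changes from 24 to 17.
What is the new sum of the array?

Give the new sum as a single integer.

Answer: 86

Derivation:
Old value at index 1: 24
New value at index 1: 17
Delta = 17 - 24 = -7
New sum = old_sum + delta = 93 + (-7) = 86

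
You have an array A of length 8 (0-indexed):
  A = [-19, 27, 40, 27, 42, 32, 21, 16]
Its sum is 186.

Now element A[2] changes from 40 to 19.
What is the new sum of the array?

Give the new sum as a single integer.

Answer: 165

Derivation:
Old value at index 2: 40
New value at index 2: 19
Delta = 19 - 40 = -21
New sum = old_sum + delta = 186 + (-21) = 165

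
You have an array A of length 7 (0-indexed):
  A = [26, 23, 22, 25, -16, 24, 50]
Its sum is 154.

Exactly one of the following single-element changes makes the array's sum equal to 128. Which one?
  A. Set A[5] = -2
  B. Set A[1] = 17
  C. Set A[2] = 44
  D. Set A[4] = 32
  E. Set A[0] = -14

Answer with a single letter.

Option A: A[5] 24->-2, delta=-26, new_sum=154+(-26)=128 <-- matches target
Option B: A[1] 23->17, delta=-6, new_sum=154+(-6)=148
Option C: A[2] 22->44, delta=22, new_sum=154+(22)=176
Option D: A[4] -16->32, delta=48, new_sum=154+(48)=202
Option E: A[0] 26->-14, delta=-40, new_sum=154+(-40)=114

Answer: A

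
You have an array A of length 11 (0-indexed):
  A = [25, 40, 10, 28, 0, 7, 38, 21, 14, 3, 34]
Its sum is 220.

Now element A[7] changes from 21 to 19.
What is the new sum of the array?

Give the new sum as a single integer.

Answer: 218

Derivation:
Old value at index 7: 21
New value at index 7: 19
Delta = 19 - 21 = -2
New sum = old_sum + delta = 220 + (-2) = 218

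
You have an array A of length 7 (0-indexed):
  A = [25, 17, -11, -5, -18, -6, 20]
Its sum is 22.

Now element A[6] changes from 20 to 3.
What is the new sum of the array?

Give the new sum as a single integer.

Answer: 5

Derivation:
Old value at index 6: 20
New value at index 6: 3
Delta = 3 - 20 = -17
New sum = old_sum + delta = 22 + (-17) = 5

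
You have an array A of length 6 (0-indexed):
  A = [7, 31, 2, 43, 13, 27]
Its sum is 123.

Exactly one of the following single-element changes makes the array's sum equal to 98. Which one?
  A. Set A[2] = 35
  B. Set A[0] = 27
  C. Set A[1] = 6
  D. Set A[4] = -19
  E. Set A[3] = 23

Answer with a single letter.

Answer: C

Derivation:
Option A: A[2] 2->35, delta=33, new_sum=123+(33)=156
Option B: A[0] 7->27, delta=20, new_sum=123+(20)=143
Option C: A[1] 31->6, delta=-25, new_sum=123+(-25)=98 <-- matches target
Option D: A[4] 13->-19, delta=-32, new_sum=123+(-32)=91
Option E: A[3] 43->23, delta=-20, new_sum=123+(-20)=103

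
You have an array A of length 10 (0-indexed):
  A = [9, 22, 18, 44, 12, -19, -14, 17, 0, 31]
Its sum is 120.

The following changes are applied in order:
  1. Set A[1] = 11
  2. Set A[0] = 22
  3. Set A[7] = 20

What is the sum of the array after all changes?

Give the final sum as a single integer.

Initial sum: 120
Change 1: A[1] 22 -> 11, delta = -11, sum = 109
Change 2: A[0] 9 -> 22, delta = 13, sum = 122
Change 3: A[7] 17 -> 20, delta = 3, sum = 125

Answer: 125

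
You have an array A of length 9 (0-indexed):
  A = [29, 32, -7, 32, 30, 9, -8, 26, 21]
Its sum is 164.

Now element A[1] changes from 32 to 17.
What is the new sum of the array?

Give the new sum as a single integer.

Old value at index 1: 32
New value at index 1: 17
Delta = 17 - 32 = -15
New sum = old_sum + delta = 164 + (-15) = 149

Answer: 149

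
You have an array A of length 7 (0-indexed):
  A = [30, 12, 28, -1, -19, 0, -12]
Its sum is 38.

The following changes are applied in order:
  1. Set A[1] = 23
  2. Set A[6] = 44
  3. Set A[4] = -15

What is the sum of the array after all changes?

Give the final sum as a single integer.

Answer: 109

Derivation:
Initial sum: 38
Change 1: A[1] 12 -> 23, delta = 11, sum = 49
Change 2: A[6] -12 -> 44, delta = 56, sum = 105
Change 3: A[4] -19 -> -15, delta = 4, sum = 109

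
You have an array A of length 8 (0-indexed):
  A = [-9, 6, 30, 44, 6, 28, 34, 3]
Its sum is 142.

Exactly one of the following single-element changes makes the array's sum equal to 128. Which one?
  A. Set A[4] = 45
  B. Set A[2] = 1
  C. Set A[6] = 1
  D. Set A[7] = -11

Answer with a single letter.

Option A: A[4] 6->45, delta=39, new_sum=142+(39)=181
Option B: A[2] 30->1, delta=-29, new_sum=142+(-29)=113
Option C: A[6] 34->1, delta=-33, new_sum=142+(-33)=109
Option D: A[7] 3->-11, delta=-14, new_sum=142+(-14)=128 <-- matches target

Answer: D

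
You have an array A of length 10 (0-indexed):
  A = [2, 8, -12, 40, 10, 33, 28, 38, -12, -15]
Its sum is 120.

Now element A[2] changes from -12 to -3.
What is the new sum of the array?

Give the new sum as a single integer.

Answer: 129

Derivation:
Old value at index 2: -12
New value at index 2: -3
Delta = -3 - -12 = 9
New sum = old_sum + delta = 120 + (9) = 129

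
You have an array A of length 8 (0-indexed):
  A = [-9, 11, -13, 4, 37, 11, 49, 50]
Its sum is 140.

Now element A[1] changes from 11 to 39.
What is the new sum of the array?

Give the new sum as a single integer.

Old value at index 1: 11
New value at index 1: 39
Delta = 39 - 11 = 28
New sum = old_sum + delta = 140 + (28) = 168

Answer: 168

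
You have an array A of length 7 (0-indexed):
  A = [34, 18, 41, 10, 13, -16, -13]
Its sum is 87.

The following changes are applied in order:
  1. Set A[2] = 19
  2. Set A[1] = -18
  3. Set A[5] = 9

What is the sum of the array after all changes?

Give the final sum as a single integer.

Initial sum: 87
Change 1: A[2] 41 -> 19, delta = -22, sum = 65
Change 2: A[1] 18 -> -18, delta = -36, sum = 29
Change 3: A[5] -16 -> 9, delta = 25, sum = 54

Answer: 54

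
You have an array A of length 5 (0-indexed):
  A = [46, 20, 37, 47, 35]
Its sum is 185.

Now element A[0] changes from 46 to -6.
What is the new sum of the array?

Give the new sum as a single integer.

Old value at index 0: 46
New value at index 0: -6
Delta = -6 - 46 = -52
New sum = old_sum + delta = 185 + (-52) = 133

Answer: 133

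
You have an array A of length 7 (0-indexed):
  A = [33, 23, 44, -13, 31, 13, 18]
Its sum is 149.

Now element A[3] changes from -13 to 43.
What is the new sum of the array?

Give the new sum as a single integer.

Answer: 205

Derivation:
Old value at index 3: -13
New value at index 3: 43
Delta = 43 - -13 = 56
New sum = old_sum + delta = 149 + (56) = 205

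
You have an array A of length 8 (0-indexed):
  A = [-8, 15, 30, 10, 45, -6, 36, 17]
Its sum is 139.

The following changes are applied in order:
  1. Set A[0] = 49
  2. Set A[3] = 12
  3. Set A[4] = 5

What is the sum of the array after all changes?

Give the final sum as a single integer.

Initial sum: 139
Change 1: A[0] -8 -> 49, delta = 57, sum = 196
Change 2: A[3] 10 -> 12, delta = 2, sum = 198
Change 3: A[4] 45 -> 5, delta = -40, sum = 158

Answer: 158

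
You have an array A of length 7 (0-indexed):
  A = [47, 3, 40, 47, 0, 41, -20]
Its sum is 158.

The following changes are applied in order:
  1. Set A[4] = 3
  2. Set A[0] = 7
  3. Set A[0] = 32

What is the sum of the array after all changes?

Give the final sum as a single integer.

Initial sum: 158
Change 1: A[4] 0 -> 3, delta = 3, sum = 161
Change 2: A[0] 47 -> 7, delta = -40, sum = 121
Change 3: A[0] 7 -> 32, delta = 25, sum = 146

Answer: 146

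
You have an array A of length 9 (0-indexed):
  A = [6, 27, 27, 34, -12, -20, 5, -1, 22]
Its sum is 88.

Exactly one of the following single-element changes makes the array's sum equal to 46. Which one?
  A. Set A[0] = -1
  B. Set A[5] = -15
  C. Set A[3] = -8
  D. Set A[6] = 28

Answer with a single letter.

Option A: A[0] 6->-1, delta=-7, new_sum=88+(-7)=81
Option B: A[5] -20->-15, delta=5, new_sum=88+(5)=93
Option C: A[3] 34->-8, delta=-42, new_sum=88+(-42)=46 <-- matches target
Option D: A[6] 5->28, delta=23, new_sum=88+(23)=111

Answer: C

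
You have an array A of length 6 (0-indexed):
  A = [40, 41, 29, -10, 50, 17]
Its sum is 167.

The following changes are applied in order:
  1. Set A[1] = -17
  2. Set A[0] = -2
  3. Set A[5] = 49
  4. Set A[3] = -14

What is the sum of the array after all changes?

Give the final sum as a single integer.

Initial sum: 167
Change 1: A[1] 41 -> -17, delta = -58, sum = 109
Change 2: A[0] 40 -> -2, delta = -42, sum = 67
Change 3: A[5] 17 -> 49, delta = 32, sum = 99
Change 4: A[3] -10 -> -14, delta = -4, sum = 95

Answer: 95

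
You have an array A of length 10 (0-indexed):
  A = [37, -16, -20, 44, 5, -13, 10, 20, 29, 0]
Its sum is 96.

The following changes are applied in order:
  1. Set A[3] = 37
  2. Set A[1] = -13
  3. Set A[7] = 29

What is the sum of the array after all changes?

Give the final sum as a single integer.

Answer: 101

Derivation:
Initial sum: 96
Change 1: A[3] 44 -> 37, delta = -7, sum = 89
Change 2: A[1] -16 -> -13, delta = 3, sum = 92
Change 3: A[7] 20 -> 29, delta = 9, sum = 101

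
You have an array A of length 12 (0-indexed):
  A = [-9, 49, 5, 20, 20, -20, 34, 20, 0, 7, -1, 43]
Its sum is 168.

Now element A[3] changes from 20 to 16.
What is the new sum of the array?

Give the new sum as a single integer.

Old value at index 3: 20
New value at index 3: 16
Delta = 16 - 20 = -4
New sum = old_sum + delta = 168 + (-4) = 164

Answer: 164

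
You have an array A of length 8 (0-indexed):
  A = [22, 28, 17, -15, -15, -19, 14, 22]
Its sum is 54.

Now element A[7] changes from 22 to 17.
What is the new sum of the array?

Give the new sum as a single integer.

Answer: 49

Derivation:
Old value at index 7: 22
New value at index 7: 17
Delta = 17 - 22 = -5
New sum = old_sum + delta = 54 + (-5) = 49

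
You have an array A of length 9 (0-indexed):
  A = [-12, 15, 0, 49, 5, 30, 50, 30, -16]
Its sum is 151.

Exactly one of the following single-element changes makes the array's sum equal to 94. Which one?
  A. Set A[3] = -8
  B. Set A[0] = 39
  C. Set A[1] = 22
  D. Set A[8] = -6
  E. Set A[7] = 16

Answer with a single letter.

Option A: A[3] 49->-8, delta=-57, new_sum=151+(-57)=94 <-- matches target
Option B: A[0] -12->39, delta=51, new_sum=151+(51)=202
Option C: A[1] 15->22, delta=7, new_sum=151+(7)=158
Option D: A[8] -16->-6, delta=10, new_sum=151+(10)=161
Option E: A[7] 30->16, delta=-14, new_sum=151+(-14)=137

Answer: A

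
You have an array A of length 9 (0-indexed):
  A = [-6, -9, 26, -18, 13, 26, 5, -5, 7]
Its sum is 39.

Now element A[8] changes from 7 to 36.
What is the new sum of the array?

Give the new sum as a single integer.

Answer: 68

Derivation:
Old value at index 8: 7
New value at index 8: 36
Delta = 36 - 7 = 29
New sum = old_sum + delta = 39 + (29) = 68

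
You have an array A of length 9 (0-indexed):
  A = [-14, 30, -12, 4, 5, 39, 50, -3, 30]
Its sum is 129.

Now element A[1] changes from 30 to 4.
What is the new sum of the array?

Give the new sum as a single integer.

Answer: 103

Derivation:
Old value at index 1: 30
New value at index 1: 4
Delta = 4 - 30 = -26
New sum = old_sum + delta = 129 + (-26) = 103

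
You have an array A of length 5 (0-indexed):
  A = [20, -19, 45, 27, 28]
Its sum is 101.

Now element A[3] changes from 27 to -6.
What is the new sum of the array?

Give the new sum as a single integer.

Answer: 68

Derivation:
Old value at index 3: 27
New value at index 3: -6
Delta = -6 - 27 = -33
New sum = old_sum + delta = 101 + (-33) = 68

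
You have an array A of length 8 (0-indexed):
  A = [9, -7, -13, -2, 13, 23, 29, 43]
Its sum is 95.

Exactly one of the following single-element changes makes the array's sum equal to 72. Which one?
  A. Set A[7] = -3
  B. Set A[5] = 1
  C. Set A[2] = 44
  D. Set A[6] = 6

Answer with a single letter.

Answer: D

Derivation:
Option A: A[7] 43->-3, delta=-46, new_sum=95+(-46)=49
Option B: A[5] 23->1, delta=-22, new_sum=95+(-22)=73
Option C: A[2] -13->44, delta=57, new_sum=95+(57)=152
Option D: A[6] 29->6, delta=-23, new_sum=95+(-23)=72 <-- matches target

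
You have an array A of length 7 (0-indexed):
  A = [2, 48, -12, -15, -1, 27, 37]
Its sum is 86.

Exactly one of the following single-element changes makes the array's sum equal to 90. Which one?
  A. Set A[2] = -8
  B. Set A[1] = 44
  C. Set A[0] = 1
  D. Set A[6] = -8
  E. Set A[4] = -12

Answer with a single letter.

Option A: A[2] -12->-8, delta=4, new_sum=86+(4)=90 <-- matches target
Option B: A[1] 48->44, delta=-4, new_sum=86+(-4)=82
Option C: A[0] 2->1, delta=-1, new_sum=86+(-1)=85
Option D: A[6] 37->-8, delta=-45, new_sum=86+(-45)=41
Option E: A[4] -1->-12, delta=-11, new_sum=86+(-11)=75

Answer: A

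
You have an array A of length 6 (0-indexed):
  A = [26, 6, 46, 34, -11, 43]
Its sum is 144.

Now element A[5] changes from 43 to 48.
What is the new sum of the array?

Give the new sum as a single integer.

Answer: 149

Derivation:
Old value at index 5: 43
New value at index 5: 48
Delta = 48 - 43 = 5
New sum = old_sum + delta = 144 + (5) = 149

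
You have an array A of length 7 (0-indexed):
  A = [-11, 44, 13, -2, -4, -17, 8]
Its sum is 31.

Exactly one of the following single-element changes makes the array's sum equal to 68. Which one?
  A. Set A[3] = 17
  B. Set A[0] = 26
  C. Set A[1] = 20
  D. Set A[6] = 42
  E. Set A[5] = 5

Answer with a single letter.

Answer: B

Derivation:
Option A: A[3] -2->17, delta=19, new_sum=31+(19)=50
Option B: A[0] -11->26, delta=37, new_sum=31+(37)=68 <-- matches target
Option C: A[1] 44->20, delta=-24, new_sum=31+(-24)=7
Option D: A[6] 8->42, delta=34, new_sum=31+(34)=65
Option E: A[5] -17->5, delta=22, new_sum=31+(22)=53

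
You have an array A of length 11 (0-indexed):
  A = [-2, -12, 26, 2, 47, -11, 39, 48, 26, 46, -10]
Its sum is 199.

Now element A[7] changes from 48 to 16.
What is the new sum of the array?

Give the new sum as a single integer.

Old value at index 7: 48
New value at index 7: 16
Delta = 16 - 48 = -32
New sum = old_sum + delta = 199 + (-32) = 167

Answer: 167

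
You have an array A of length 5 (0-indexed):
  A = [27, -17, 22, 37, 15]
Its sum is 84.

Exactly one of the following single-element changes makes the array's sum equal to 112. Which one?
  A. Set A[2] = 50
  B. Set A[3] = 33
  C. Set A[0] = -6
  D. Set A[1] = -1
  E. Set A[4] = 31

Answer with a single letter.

Answer: A

Derivation:
Option A: A[2] 22->50, delta=28, new_sum=84+(28)=112 <-- matches target
Option B: A[3] 37->33, delta=-4, new_sum=84+(-4)=80
Option C: A[0] 27->-6, delta=-33, new_sum=84+(-33)=51
Option D: A[1] -17->-1, delta=16, new_sum=84+(16)=100
Option E: A[4] 15->31, delta=16, new_sum=84+(16)=100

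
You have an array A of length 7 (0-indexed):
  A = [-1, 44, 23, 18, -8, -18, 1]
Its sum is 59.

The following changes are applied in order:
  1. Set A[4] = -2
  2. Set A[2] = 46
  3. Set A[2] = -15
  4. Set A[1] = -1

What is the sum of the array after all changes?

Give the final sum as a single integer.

Answer: -18

Derivation:
Initial sum: 59
Change 1: A[4] -8 -> -2, delta = 6, sum = 65
Change 2: A[2] 23 -> 46, delta = 23, sum = 88
Change 3: A[2] 46 -> -15, delta = -61, sum = 27
Change 4: A[1] 44 -> -1, delta = -45, sum = -18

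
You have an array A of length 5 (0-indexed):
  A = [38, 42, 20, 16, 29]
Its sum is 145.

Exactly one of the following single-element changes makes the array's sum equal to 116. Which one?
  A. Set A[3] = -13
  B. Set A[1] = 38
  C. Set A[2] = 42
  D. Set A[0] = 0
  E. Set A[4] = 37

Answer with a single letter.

Option A: A[3] 16->-13, delta=-29, new_sum=145+(-29)=116 <-- matches target
Option B: A[1] 42->38, delta=-4, new_sum=145+(-4)=141
Option C: A[2] 20->42, delta=22, new_sum=145+(22)=167
Option D: A[0] 38->0, delta=-38, new_sum=145+(-38)=107
Option E: A[4] 29->37, delta=8, new_sum=145+(8)=153

Answer: A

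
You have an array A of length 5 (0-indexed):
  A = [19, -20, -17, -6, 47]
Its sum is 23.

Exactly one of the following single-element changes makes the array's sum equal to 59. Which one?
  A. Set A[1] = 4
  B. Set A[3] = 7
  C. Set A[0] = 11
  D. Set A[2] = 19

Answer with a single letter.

Option A: A[1] -20->4, delta=24, new_sum=23+(24)=47
Option B: A[3] -6->7, delta=13, new_sum=23+(13)=36
Option C: A[0] 19->11, delta=-8, new_sum=23+(-8)=15
Option D: A[2] -17->19, delta=36, new_sum=23+(36)=59 <-- matches target

Answer: D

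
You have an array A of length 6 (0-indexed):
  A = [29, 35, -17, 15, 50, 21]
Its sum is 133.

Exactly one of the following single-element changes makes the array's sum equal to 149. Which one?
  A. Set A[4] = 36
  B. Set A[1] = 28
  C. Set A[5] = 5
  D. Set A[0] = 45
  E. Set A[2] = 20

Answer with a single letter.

Option A: A[4] 50->36, delta=-14, new_sum=133+(-14)=119
Option B: A[1] 35->28, delta=-7, new_sum=133+(-7)=126
Option C: A[5] 21->5, delta=-16, new_sum=133+(-16)=117
Option D: A[0] 29->45, delta=16, new_sum=133+(16)=149 <-- matches target
Option E: A[2] -17->20, delta=37, new_sum=133+(37)=170

Answer: D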